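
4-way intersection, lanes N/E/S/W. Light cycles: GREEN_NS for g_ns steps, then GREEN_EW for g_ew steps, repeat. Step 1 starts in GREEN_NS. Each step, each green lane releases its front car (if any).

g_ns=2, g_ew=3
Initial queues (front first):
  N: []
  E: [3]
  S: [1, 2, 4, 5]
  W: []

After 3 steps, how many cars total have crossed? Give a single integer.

Answer: 3

Derivation:
Step 1 [NS]: N:empty,E:wait,S:car1-GO,W:wait | queues: N=0 E=1 S=3 W=0
Step 2 [NS]: N:empty,E:wait,S:car2-GO,W:wait | queues: N=0 E=1 S=2 W=0
Step 3 [EW]: N:wait,E:car3-GO,S:wait,W:empty | queues: N=0 E=0 S=2 W=0
Cars crossed by step 3: 3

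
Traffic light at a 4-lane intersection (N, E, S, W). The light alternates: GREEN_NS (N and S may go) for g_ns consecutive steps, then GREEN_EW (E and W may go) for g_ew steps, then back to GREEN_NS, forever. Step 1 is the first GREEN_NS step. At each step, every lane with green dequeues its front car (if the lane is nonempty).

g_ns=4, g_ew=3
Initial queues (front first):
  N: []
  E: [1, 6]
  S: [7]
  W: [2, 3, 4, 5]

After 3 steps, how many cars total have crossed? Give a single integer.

Answer: 1

Derivation:
Step 1 [NS]: N:empty,E:wait,S:car7-GO,W:wait | queues: N=0 E=2 S=0 W=4
Step 2 [NS]: N:empty,E:wait,S:empty,W:wait | queues: N=0 E=2 S=0 W=4
Step 3 [NS]: N:empty,E:wait,S:empty,W:wait | queues: N=0 E=2 S=0 W=4
Cars crossed by step 3: 1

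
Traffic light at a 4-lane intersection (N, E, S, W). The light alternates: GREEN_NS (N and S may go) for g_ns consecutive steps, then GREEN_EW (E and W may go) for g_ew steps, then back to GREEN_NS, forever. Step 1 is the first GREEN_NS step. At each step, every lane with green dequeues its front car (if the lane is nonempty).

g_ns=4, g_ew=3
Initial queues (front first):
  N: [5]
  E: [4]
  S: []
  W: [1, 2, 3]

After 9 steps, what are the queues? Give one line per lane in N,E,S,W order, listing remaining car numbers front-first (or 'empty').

Step 1 [NS]: N:car5-GO,E:wait,S:empty,W:wait | queues: N=0 E=1 S=0 W=3
Step 2 [NS]: N:empty,E:wait,S:empty,W:wait | queues: N=0 E=1 S=0 W=3
Step 3 [NS]: N:empty,E:wait,S:empty,W:wait | queues: N=0 E=1 S=0 W=3
Step 4 [NS]: N:empty,E:wait,S:empty,W:wait | queues: N=0 E=1 S=0 W=3
Step 5 [EW]: N:wait,E:car4-GO,S:wait,W:car1-GO | queues: N=0 E=0 S=0 W=2
Step 6 [EW]: N:wait,E:empty,S:wait,W:car2-GO | queues: N=0 E=0 S=0 W=1
Step 7 [EW]: N:wait,E:empty,S:wait,W:car3-GO | queues: N=0 E=0 S=0 W=0

N: empty
E: empty
S: empty
W: empty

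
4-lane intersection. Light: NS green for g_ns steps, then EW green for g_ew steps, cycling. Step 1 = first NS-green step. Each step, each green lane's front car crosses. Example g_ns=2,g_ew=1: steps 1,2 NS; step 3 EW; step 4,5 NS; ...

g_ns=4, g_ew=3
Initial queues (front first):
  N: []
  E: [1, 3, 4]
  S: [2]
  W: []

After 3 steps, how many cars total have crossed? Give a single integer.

Answer: 1

Derivation:
Step 1 [NS]: N:empty,E:wait,S:car2-GO,W:wait | queues: N=0 E=3 S=0 W=0
Step 2 [NS]: N:empty,E:wait,S:empty,W:wait | queues: N=0 E=3 S=0 W=0
Step 3 [NS]: N:empty,E:wait,S:empty,W:wait | queues: N=0 E=3 S=0 W=0
Cars crossed by step 3: 1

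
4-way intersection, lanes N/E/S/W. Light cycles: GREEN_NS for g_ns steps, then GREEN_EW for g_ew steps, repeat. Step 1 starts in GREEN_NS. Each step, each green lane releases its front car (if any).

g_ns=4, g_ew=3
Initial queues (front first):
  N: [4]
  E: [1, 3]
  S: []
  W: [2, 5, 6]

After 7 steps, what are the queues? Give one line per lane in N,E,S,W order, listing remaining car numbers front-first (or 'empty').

Step 1 [NS]: N:car4-GO,E:wait,S:empty,W:wait | queues: N=0 E=2 S=0 W=3
Step 2 [NS]: N:empty,E:wait,S:empty,W:wait | queues: N=0 E=2 S=0 W=3
Step 3 [NS]: N:empty,E:wait,S:empty,W:wait | queues: N=0 E=2 S=0 W=3
Step 4 [NS]: N:empty,E:wait,S:empty,W:wait | queues: N=0 E=2 S=0 W=3
Step 5 [EW]: N:wait,E:car1-GO,S:wait,W:car2-GO | queues: N=0 E=1 S=0 W=2
Step 6 [EW]: N:wait,E:car3-GO,S:wait,W:car5-GO | queues: N=0 E=0 S=0 W=1
Step 7 [EW]: N:wait,E:empty,S:wait,W:car6-GO | queues: N=0 E=0 S=0 W=0

N: empty
E: empty
S: empty
W: empty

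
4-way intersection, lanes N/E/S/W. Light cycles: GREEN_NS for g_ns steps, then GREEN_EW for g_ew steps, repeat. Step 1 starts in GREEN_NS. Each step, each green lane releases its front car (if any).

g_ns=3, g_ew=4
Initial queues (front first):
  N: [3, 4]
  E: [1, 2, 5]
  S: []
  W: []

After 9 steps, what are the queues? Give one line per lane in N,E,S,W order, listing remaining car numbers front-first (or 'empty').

Step 1 [NS]: N:car3-GO,E:wait,S:empty,W:wait | queues: N=1 E=3 S=0 W=0
Step 2 [NS]: N:car4-GO,E:wait,S:empty,W:wait | queues: N=0 E=3 S=0 W=0
Step 3 [NS]: N:empty,E:wait,S:empty,W:wait | queues: N=0 E=3 S=0 W=0
Step 4 [EW]: N:wait,E:car1-GO,S:wait,W:empty | queues: N=0 E=2 S=0 W=0
Step 5 [EW]: N:wait,E:car2-GO,S:wait,W:empty | queues: N=0 E=1 S=0 W=0
Step 6 [EW]: N:wait,E:car5-GO,S:wait,W:empty | queues: N=0 E=0 S=0 W=0

N: empty
E: empty
S: empty
W: empty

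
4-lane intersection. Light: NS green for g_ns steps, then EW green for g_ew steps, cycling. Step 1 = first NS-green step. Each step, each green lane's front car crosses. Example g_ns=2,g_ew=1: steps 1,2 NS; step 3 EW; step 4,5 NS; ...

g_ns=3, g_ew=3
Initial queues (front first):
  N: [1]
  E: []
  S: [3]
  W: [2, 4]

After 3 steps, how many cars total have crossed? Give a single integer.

Step 1 [NS]: N:car1-GO,E:wait,S:car3-GO,W:wait | queues: N=0 E=0 S=0 W=2
Step 2 [NS]: N:empty,E:wait,S:empty,W:wait | queues: N=0 E=0 S=0 W=2
Step 3 [NS]: N:empty,E:wait,S:empty,W:wait | queues: N=0 E=0 S=0 W=2
Cars crossed by step 3: 2

Answer: 2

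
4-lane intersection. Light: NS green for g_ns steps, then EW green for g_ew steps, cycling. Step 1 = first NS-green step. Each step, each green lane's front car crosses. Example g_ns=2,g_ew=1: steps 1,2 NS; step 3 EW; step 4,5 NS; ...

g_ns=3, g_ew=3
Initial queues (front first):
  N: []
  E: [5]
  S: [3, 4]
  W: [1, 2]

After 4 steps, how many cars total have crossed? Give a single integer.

Answer: 4

Derivation:
Step 1 [NS]: N:empty,E:wait,S:car3-GO,W:wait | queues: N=0 E=1 S=1 W=2
Step 2 [NS]: N:empty,E:wait,S:car4-GO,W:wait | queues: N=0 E=1 S=0 W=2
Step 3 [NS]: N:empty,E:wait,S:empty,W:wait | queues: N=0 E=1 S=0 W=2
Step 4 [EW]: N:wait,E:car5-GO,S:wait,W:car1-GO | queues: N=0 E=0 S=0 W=1
Cars crossed by step 4: 4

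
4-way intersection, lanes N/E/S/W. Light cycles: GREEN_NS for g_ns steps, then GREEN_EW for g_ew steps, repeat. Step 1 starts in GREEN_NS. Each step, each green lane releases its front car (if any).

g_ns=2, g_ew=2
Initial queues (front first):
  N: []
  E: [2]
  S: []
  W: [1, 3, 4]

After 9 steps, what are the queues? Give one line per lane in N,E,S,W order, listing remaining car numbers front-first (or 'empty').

Step 1 [NS]: N:empty,E:wait,S:empty,W:wait | queues: N=0 E=1 S=0 W=3
Step 2 [NS]: N:empty,E:wait,S:empty,W:wait | queues: N=0 E=1 S=0 W=3
Step 3 [EW]: N:wait,E:car2-GO,S:wait,W:car1-GO | queues: N=0 E=0 S=0 W=2
Step 4 [EW]: N:wait,E:empty,S:wait,W:car3-GO | queues: N=0 E=0 S=0 W=1
Step 5 [NS]: N:empty,E:wait,S:empty,W:wait | queues: N=0 E=0 S=0 W=1
Step 6 [NS]: N:empty,E:wait,S:empty,W:wait | queues: N=0 E=0 S=0 W=1
Step 7 [EW]: N:wait,E:empty,S:wait,W:car4-GO | queues: N=0 E=0 S=0 W=0

N: empty
E: empty
S: empty
W: empty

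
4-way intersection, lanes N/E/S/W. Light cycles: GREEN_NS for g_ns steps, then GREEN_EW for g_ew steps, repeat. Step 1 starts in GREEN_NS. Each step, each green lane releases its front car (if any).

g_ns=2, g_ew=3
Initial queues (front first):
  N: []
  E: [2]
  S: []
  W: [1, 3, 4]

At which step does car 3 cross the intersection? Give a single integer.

Step 1 [NS]: N:empty,E:wait,S:empty,W:wait | queues: N=0 E=1 S=0 W=3
Step 2 [NS]: N:empty,E:wait,S:empty,W:wait | queues: N=0 E=1 S=0 W=3
Step 3 [EW]: N:wait,E:car2-GO,S:wait,W:car1-GO | queues: N=0 E=0 S=0 W=2
Step 4 [EW]: N:wait,E:empty,S:wait,W:car3-GO | queues: N=0 E=0 S=0 W=1
Step 5 [EW]: N:wait,E:empty,S:wait,W:car4-GO | queues: N=0 E=0 S=0 W=0
Car 3 crosses at step 4

4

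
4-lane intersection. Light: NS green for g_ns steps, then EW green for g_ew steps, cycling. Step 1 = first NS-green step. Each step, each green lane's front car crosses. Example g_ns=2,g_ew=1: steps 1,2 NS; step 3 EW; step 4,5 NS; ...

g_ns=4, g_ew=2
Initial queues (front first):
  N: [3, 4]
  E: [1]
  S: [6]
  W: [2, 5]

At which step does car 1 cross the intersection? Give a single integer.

Step 1 [NS]: N:car3-GO,E:wait,S:car6-GO,W:wait | queues: N=1 E=1 S=0 W=2
Step 2 [NS]: N:car4-GO,E:wait,S:empty,W:wait | queues: N=0 E=1 S=0 W=2
Step 3 [NS]: N:empty,E:wait,S:empty,W:wait | queues: N=0 E=1 S=0 W=2
Step 4 [NS]: N:empty,E:wait,S:empty,W:wait | queues: N=0 E=1 S=0 W=2
Step 5 [EW]: N:wait,E:car1-GO,S:wait,W:car2-GO | queues: N=0 E=0 S=0 W=1
Step 6 [EW]: N:wait,E:empty,S:wait,W:car5-GO | queues: N=0 E=0 S=0 W=0
Car 1 crosses at step 5

5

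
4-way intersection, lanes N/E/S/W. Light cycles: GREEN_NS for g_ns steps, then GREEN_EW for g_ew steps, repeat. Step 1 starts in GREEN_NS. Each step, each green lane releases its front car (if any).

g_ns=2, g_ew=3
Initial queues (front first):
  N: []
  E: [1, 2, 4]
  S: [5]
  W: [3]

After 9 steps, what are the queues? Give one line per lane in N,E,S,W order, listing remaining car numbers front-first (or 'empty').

Step 1 [NS]: N:empty,E:wait,S:car5-GO,W:wait | queues: N=0 E=3 S=0 W=1
Step 2 [NS]: N:empty,E:wait,S:empty,W:wait | queues: N=0 E=3 S=0 W=1
Step 3 [EW]: N:wait,E:car1-GO,S:wait,W:car3-GO | queues: N=0 E=2 S=0 W=0
Step 4 [EW]: N:wait,E:car2-GO,S:wait,W:empty | queues: N=0 E=1 S=0 W=0
Step 5 [EW]: N:wait,E:car4-GO,S:wait,W:empty | queues: N=0 E=0 S=0 W=0

N: empty
E: empty
S: empty
W: empty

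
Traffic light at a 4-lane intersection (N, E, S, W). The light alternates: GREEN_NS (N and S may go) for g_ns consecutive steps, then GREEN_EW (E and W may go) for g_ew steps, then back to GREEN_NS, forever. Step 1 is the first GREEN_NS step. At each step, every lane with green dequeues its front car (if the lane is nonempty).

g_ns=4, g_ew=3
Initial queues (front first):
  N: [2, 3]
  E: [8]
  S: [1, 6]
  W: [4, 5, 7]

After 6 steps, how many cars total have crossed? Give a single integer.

Answer: 7

Derivation:
Step 1 [NS]: N:car2-GO,E:wait,S:car1-GO,W:wait | queues: N=1 E=1 S=1 W=3
Step 2 [NS]: N:car3-GO,E:wait,S:car6-GO,W:wait | queues: N=0 E=1 S=0 W=3
Step 3 [NS]: N:empty,E:wait,S:empty,W:wait | queues: N=0 E=1 S=0 W=3
Step 4 [NS]: N:empty,E:wait,S:empty,W:wait | queues: N=0 E=1 S=0 W=3
Step 5 [EW]: N:wait,E:car8-GO,S:wait,W:car4-GO | queues: N=0 E=0 S=0 W=2
Step 6 [EW]: N:wait,E:empty,S:wait,W:car5-GO | queues: N=0 E=0 S=0 W=1
Cars crossed by step 6: 7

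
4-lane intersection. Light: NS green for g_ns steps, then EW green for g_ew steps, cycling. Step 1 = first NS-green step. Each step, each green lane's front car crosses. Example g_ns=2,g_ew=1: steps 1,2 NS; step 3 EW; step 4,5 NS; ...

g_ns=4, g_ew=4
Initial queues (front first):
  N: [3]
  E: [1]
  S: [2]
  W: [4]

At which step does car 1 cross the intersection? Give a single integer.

Step 1 [NS]: N:car3-GO,E:wait,S:car2-GO,W:wait | queues: N=0 E=1 S=0 W=1
Step 2 [NS]: N:empty,E:wait,S:empty,W:wait | queues: N=0 E=1 S=0 W=1
Step 3 [NS]: N:empty,E:wait,S:empty,W:wait | queues: N=0 E=1 S=0 W=1
Step 4 [NS]: N:empty,E:wait,S:empty,W:wait | queues: N=0 E=1 S=0 W=1
Step 5 [EW]: N:wait,E:car1-GO,S:wait,W:car4-GO | queues: N=0 E=0 S=0 W=0
Car 1 crosses at step 5

5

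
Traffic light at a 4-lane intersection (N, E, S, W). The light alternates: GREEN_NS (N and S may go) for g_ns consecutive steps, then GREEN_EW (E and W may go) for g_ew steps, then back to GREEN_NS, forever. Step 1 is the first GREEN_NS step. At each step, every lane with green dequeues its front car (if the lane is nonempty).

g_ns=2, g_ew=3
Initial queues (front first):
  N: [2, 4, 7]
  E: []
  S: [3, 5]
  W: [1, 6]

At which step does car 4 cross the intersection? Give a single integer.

Step 1 [NS]: N:car2-GO,E:wait,S:car3-GO,W:wait | queues: N=2 E=0 S=1 W=2
Step 2 [NS]: N:car4-GO,E:wait,S:car5-GO,W:wait | queues: N=1 E=0 S=0 W=2
Step 3 [EW]: N:wait,E:empty,S:wait,W:car1-GO | queues: N=1 E=0 S=0 W=1
Step 4 [EW]: N:wait,E:empty,S:wait,W:car6-GO | queues: N=1 E=0 S=0 W=0
Step 5 [EW]: N:wait,E:empty,S:wait,W:empty | queues: N=1 E=0 S=0 W=0
Step 6 [NS]: N:car7-GO,E:wait,S:empty,W:wait | queues: N=0 E=0 S=0 W=0
Car 4 crosses at step 2

2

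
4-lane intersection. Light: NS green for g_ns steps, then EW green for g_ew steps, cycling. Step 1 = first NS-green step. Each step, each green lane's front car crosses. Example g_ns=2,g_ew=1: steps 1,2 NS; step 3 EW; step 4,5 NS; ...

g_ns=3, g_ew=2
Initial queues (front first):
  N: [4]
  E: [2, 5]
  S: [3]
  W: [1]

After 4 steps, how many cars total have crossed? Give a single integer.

Step 1 [NS]: N:car4-GO,E:wait,S:car3-GO,W:wait | queues: N=0 E=2 S=0 W=1
Step 2 [NS]: N:empty,E:wait,S:empty,W:wait | queues: N=0 E=2 S=0 W=1
Step 3 [NS]: N:empty,E:wait,S:empty,W:wait | queues: N=0 E=2 S=0 W=1
Step 4 [EW]: N:wait,E:car2-GO,S:wait,W:car1-GO | queues: N=0 E=1 S=0 W=0
Cars crossed by step 4: 4

Answer: 4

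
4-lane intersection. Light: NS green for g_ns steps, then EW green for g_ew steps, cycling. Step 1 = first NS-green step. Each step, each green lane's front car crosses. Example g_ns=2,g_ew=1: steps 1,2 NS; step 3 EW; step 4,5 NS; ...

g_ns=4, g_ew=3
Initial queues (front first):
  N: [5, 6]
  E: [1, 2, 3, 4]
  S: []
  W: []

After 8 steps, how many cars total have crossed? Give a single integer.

Answer: 5

Derivation:
Step 1 [NS]: N:car5-GO,E:wait,S:empty,W:wait | queues: N=1 E=4 S=0 W=0
Step 2 [NS]: N:car6-GO,E:wait,S:empty,W:wait | queues: N=0 E=4 S=0 W=0
Step 3 [NS]: N:empty,E:wait,S:empty,W:wait | queues: N=0 E=4 S=0 W=0
Step 4 [NS]: N:empty,E:wait,S:empty,W:wait | queues: N=0 E=4 S=0 W=0
Step 5 [EW]: N:wait,E:car1-GO,S:wait,W:empty | queues: N=0 E=3 S=0 W=0
Step 6 [EW]: N:wait,E:car2-GO,S:wait,W:empty | queues: N=0 E=2 S=0 W=0
Step 7 [EW]: N:wait,E:car3-GO,S:wait,W:empty | queues: N=0 E=1 S=0 W=0
Step 8 [NS]: N:empty,E:wait,S:empty,W:wait | queues: N=0 E=1 S=0 W=0
Cars crossed by step 8: 5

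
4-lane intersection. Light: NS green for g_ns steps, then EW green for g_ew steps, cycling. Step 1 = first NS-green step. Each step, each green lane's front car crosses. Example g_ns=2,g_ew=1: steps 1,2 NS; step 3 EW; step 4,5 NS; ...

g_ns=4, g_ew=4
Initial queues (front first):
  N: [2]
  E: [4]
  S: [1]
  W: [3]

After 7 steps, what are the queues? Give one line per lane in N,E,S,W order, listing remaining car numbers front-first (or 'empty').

Step 1 [NS]: N:car2-GO,E:wait,S:car1-GO,W:wait | queues: N=0 E=1 S=0 W=1
Step 2 [NS]: N:empty,E:wait,S:empty,W:wait | queues: N=0 E=1 S=0 W=1
Step 3 [NS]: N:empty,E:wait,S:empty,W:wait | queues: N=0 E=1 S=0 W=1
Step 4 [NS]: N:empty,E:wait,S:empty,W:wait | queues: N=0 E=1 S=0 W=1
Step 5 [EW]: N:wait,E:car4-GO,S:wait,W:car3-GO | queues: N=0 E=0 S=0 W=0

N: empty
E: empty
S: empty
W: empty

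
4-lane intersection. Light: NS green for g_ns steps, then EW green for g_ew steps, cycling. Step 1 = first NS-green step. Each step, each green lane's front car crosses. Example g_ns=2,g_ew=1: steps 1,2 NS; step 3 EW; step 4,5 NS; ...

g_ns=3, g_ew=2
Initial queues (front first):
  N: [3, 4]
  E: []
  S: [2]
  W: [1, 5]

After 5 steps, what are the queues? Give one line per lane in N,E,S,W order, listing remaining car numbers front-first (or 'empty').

Step 1 [NS]: N:car3-GO,E:wait,S:car2-GO,W:wait | queues: N=1 E=0 S=0 W=2
Step 2 [NS]: N:car4-GO,E:wait,S:empty,W:wait | queues: N=0 E=0 S=0 W=2
Step 3 [NS]: N:empty,E:wait,S:empty,W:wait | queues: N=0 E=0 S=0 W=2
Step 4 [EW]: N:wait,E:empty,S:wait,W:car1-GO | queues: N=0 E=0 S=0 W=1
Step 5 [EW]: N:wait,E:empty,S:wait,W:car5-GO | queues: N=0 E=0 S=0 W=0

N: empty
E: empty
S: empty
W: empty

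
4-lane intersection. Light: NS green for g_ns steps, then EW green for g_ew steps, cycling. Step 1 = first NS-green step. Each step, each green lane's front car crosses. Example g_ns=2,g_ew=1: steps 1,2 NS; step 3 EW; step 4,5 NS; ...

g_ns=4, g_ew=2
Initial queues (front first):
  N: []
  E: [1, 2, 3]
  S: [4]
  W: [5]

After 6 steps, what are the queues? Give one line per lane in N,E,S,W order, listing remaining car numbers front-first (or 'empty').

Step 1 [NS]: N:empty,E:wait,S:car4-GO,W:wait | queues: N=0 E=3 S=0 W=1
Step 2 [NS]: N:empty,E:wait,S:empty,W:wait | queues: N=0 E=3 S=0 W=1
Step 3 [NS]: N:empty,E:wait,S:empty,W:wait | queues: N=0 E=3 S=0 W=1
Step 4 [NS]: N:empty,E:wait,S:empty,W:wait | queues: N=0 E=3 S=0 W=1
Step 5 [EW]: N:wait,E:car1-GO,S:wait,W:car5-GO | queues: N=0 E=2 S=0 W=0
Step 6 [EW]: N:wait,E:car2-GO,S:wait,W:empty | queues: N=0 E=1 S=0 W=0

N: empty
E: 3
S: empty
W: empty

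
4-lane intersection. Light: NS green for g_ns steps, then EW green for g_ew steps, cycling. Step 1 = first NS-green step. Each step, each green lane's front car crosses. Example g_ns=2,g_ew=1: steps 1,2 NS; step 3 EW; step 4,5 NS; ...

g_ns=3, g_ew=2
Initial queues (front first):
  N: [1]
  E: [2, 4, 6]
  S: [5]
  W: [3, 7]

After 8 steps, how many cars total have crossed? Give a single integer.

Step 1 [NS]: N:car1-GO,E:wait,S:car5-GO,W:wait | queues: N=0 E=3 S=0 W=2
Step 2 [NS]: N:empty,E:wait,S:empty,W:wait | queues: N=0 E=3 S=0 W=2
Step 3 [NS]: N:empty,E:wait,S:empty,W:wait | queues: N=0 E=3 S=0 W=2
Step 4 [EW]: N:wait,E:car2-GO,S:wait,W:car3-GO | queues: N=0 E=2 S=0 W=1
Step 5 [EW]: N:wait,E:car4-GO,S:wait,W:car7-GO | queues: N=0 E=1 S=0 W=0
Step 6 [NS]: N:empty,E:wait,S:empty,W:wait | queues: N=0 E=1 S=0 W=0
Step 7 [NS]: N:empty,E:wait,S:empty,W:wait | queues: N=0 E=1 S=0 W=0
Step 8 [NS]: N:empty,E:wait,S:empty,W:wait | queues: N=0 E=1 S=0 W=0
Cars crossed by step 8: 6

Answer: 6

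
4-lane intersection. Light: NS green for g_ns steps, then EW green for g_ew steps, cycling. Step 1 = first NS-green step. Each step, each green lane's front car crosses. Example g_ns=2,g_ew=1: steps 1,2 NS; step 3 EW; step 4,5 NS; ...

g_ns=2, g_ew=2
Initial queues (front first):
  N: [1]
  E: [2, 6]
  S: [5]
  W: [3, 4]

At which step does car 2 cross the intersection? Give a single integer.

Step 1 [NS]: N:car1-GO,E:wait,S:car5-GO,W:wait | queues: N=0 E=2 S=0 W=2
Step 2 [NS]: N:empty,E:wait,S:empty,W:wait | queues: N=0 E=2 S=0 W=2
Step 3 [EW]: N:wait,E:car2-GO,S:wait,W:car3-GO | queues: N=0 E=1 S=0 W=1
Step 4 [EW]: N:wait,E:car6-GO,S:wait,W:car4-GO | queues: N=0 E=0 S=0 W=0
Car 2 crosses at step 3

3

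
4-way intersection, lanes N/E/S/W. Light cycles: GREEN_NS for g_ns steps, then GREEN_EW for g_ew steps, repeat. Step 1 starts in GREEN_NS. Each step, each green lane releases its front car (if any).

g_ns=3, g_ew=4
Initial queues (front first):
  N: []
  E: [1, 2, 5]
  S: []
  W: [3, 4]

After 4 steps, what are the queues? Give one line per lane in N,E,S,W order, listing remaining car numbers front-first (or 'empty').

Step 1 [NS]: N:empty,E:wait,S:empty,W:wait | queues: N=0 E=3 S=0 W=2
Step 2 [NS]: N:empty,E:wait,S:empty,W:wait | queues: N=0 E=3 S=0 W=2
Step 3 [NS]: N:empty,E:wait,S:empty,W:wait | queues: N=0 E=3 S=0 W=2
Step 4 [EW]: N:wait,E:car1-GO,S:wait,W:car3-GO | queues: N=0 E=2 S=0 W=1

N: empty
E: 2 5
S: empty
W: 4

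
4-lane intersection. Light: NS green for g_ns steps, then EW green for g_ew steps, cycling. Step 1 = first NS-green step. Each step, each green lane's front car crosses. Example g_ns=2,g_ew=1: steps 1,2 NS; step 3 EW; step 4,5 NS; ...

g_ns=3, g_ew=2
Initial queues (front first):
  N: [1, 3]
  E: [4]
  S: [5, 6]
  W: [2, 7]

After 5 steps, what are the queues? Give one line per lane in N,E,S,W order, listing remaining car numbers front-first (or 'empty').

Step 1 [NS]: N:car1-GO,E:wait,S:car5-GO,W:wait | queues: N=1 E=1 S=1 W=2
Step 2 [NS]: N:car3-GO,E:wait,S:car6-GO,W:wait | queues: N=0 E=1 S=0 W=2
Step 3 [NS]: N:empty,E:wait,S:empty,W:wait | queues: N=0 E=1 S=0 W=2
Step 4 [EW]: N:wait,E:car4-GO,S:wait,W:car2-GO | queues: N=0 E=0 S=0 W=1
Step 5 [EW]: N:wait,E:empty,S:wait,W:car7-GO | queues: N=0 E=0 S=0 W=0

N: empty
E: empty
S: empty
W: empty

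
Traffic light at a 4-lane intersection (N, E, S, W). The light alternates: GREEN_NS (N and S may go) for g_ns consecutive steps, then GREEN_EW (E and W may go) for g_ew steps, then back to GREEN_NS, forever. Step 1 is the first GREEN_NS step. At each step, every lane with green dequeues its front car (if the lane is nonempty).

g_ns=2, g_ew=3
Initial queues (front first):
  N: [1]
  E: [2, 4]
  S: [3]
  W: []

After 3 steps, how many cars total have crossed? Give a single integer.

Step 1 [NS]: N:car1-GO,E:wait,S:car3-GO,W:wait | queues: N=0 E=2 S=0 W=0
Step 2 [NS]: N:empty,E:wait,S:empty,W:wait | queues: N=0 E=2 S=0 W=0
Step 3 [EW]: N:wait,E:car2-GO,S:wait,W:empty | queues: N=0 E=1 S=0 W=0
Cars crossed by step 3: 3

Answer: 3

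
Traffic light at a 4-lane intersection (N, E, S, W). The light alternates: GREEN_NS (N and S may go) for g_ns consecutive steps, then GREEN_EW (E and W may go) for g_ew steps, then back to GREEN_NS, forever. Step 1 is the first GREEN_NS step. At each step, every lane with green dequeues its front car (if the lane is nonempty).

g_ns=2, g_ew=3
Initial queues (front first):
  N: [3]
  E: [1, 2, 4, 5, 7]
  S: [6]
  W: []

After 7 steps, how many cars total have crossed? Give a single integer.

Answer: 5

Derivation:
Step 1 [NS]: N:car3-GO,E:wait,S:car6-GO,W:wait | queues: N=0 E=5 S=0 W=0
Step 2 [NS]: N:empty,E:wait,S:empty,W:wait | queues: N=0 E=5 S=0 W=0
Step 3 [EW]: N:wait,E:car1-GO,S:wait,W:empty | queues: N=0 E=4 S=0 W=0
Step 4 [EW]: N:wait,E:car2-GO,S:wait,W:empty | queues: N=0 E=3 S=0 W=0
Step 5 [EW]: N:wait,E:car4-GO,S:wait,W:empty | queues: N=0 E=2 S=0 W=0
Step 6 [NS]: N:empty,E:wait,S:empty,W:wait | queues: N=0 E=2 S=0 W=0
Step 7 [NS]: N:empty,E:wait,S:empty,W:wait | queues: N=0 E=2 S=0 W=0
Cars crossed by step 7: 5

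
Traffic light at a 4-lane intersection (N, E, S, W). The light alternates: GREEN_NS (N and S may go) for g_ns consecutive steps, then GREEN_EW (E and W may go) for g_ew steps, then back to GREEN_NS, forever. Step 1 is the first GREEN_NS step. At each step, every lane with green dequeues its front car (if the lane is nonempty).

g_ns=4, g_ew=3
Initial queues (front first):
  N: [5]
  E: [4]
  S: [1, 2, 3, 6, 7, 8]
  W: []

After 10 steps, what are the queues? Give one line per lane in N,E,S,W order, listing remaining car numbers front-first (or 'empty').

Step 1 [NS]: N:car5-GO,E:wait,S:car1-GO,W:wait | queues: N=0 E=1 S=5 W=0
Step 2 [NS]: N:empty,E:wait,S:car2-GO,W:wait | queues: N=0 E=1 S=4 W=0
Step 3 [NS]: N:empty,E:wait,S:car3-GO,W:wait | queues: N=0 E=1 S=3 W=0
Step 4 [NS]: N:empty,E:wait,S:car6-GO,W:wait | queues: N=0 E=1 S=2 W=0
Step 5 [EW]: N:wait,E:car4-GO,S:wait,W:empty | queues: N=0 E=0 S=2 W=0
Step 6 [EW]: N:wait,E:empty,S:wait,W:empty | queues: N=0 E=0 S=2 W=0
Step 7 [EW]: N:wait,E:empty,S:wait,W:empty | queues: N=0 E=0 S=2 W=0
Step 8 [NS]: N:empty,E:wait,S:car7-GO,W:wait | queues: N=0 E=0 S=1 W=0
Step 9 [NS]: N:empty,E:wait,S:car8-GO,W:wait | queues: N=0 E=0 S=0 W=0

N: empty
E: empty
S: empty
W: empty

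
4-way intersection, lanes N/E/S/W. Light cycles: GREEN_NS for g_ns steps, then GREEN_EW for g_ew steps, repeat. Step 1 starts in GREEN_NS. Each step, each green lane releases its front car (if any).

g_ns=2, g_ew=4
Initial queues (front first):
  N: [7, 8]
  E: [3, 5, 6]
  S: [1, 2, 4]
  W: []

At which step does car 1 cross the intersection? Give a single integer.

Step 1 [NS]: N:car7-GO,E:wait,S:car1-GO,W:wait | queues: N=1 E=3 S=2 W=0
Step 2 [NS]: N:car8-GO,E:wait,S:car2-GO,W:wait | queues: N=0 E=3 S=1 W=0
Step 3 [EW]: N:wait,E:car3-GO,S:wait,W:empty | queues: N=0 E=2 S=1 W=0
Step 4 [EW]: N:wait,E:car5-GO,S:wait,W:empty | queues: N=0 E=1 S=1 W=0
Step 5 [EW]: N:wait,E:car6-GO,S:wait,W:empty | queues: N=0 E=0 S=1 W=0
Step 6 [EW]: N:wait,E:empty,S:wait,W:empty | queues: N=0 E=0 S=1 W=0
Step 7 [NS]: N:empty,E:wait,S:car4-GO,W:wait | queues: N=0 E=0 S=0 W=0
Car 1 crosses at step 1

1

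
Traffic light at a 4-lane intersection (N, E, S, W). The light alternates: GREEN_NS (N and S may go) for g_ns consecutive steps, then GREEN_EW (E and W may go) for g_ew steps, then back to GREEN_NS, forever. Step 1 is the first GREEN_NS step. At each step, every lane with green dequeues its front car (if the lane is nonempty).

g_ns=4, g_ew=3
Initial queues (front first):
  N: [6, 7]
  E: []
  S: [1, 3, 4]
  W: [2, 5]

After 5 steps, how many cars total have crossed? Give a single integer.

Step 1 [NS]: N:car6-GO,E:wait,S:car1-GO,W:wait | queues: N=1 E=0 S=2 W=2
Step 2 [NS]: N:car7-GO,E:wait,S:car3-GO,W:wait | queues: N=0 E=0 S=1 W=2
Step 3 [NS]: N:empty,E:wait,S:car4-GO,W:wait | queues: N=0 E=0 S=0 W=2
Step 4 [NS]: N:empty,E:wait,S:empty,W:wait | queues: N=0 E=0 S=0 W=2
Step 5 [EW]: N:wait,E:empty,S:wait,W:car2-GO | queues: N=0 E=0 S=0 W=1
Cars crossed by step 5: 6

Answer: 6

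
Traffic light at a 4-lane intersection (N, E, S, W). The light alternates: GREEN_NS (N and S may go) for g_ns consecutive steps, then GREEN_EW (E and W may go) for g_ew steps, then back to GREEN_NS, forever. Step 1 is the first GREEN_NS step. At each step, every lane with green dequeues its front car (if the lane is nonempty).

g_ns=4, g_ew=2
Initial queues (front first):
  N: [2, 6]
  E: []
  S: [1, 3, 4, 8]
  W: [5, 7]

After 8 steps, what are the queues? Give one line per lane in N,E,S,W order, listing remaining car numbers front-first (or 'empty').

Step 1 [NS]: N:car2-GO,E:wait,S:car1-GO,W:wait | queues: N=1 E=0 S=3 W=2
Step 2 [NS]: N:car6-GO,E:wait,S:car3-GO,W:wait | queues: N=0 E=0 S=2 W=2
Step 3 [NS]: N:empty,E:wait,S:car4-GO,W:wait | queues: N=0 E=0 S=1 W=2
Step 4 [NS]: N:empty,E:wait,S:car8-GO,W:wait | queues: N=0 E=0 S=0 W=2
Step 5 [EW]: N:wait,E:empty,S:wait,W:car5-GO | queues: N=0 E=0 S=0 W=1
Step 6 [EW]: N:wait,E:empty,S:wait,W:car7-GO | queues: N=0 E=0 S=0 W=0

N: empty
E: empty
S: empty
W: empty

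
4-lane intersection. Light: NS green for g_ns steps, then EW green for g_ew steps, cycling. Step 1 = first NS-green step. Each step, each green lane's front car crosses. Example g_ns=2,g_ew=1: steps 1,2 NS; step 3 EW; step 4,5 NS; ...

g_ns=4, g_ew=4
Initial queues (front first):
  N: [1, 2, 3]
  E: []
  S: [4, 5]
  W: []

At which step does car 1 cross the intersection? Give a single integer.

Step 1 [NS]: N:car1-GO,E:wait,S:car4-GO,W:wait | queues: N=2 E=0 S=1 W=0
Step 2 [NS]: N:car2-GO,E:wait,S:car5-GO,W:wait | queues: N=1 E=0 S=0 W=0
Step 3 [NS]: N:car3-GO,E:wait,S:empty,W:wait | queues: N=0 E=0 S=0 W=0
Car 1 crosses at step 1

1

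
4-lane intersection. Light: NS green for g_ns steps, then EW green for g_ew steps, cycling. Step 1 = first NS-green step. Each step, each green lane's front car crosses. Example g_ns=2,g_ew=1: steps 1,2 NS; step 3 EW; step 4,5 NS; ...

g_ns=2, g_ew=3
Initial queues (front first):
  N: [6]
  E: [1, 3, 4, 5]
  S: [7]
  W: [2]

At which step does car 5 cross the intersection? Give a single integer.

Step 1 [NS]: N:car6-GO,E:wait,S:car7-GO,W:wait | queues: N=0 E=4 S=0 W=1
Step 2 [NS]: N:empty,E:wait,S:empty,W:wait | queues: N=0 E=4 S=0 W=1
Step 3 [EW]: N:wait,E:car1-GO,S:wait,W:car2-GO | queues: N=0 E=3 S=0 W=0
Step 4 [EW]: N:wait,E:car3-GO,S:wait,W:empty | queues: N=0 E=2 S=0 W=0
Step 5 [EW]: N:wait,E:car4-GO,S:wait,W:empty | queues: N=0 E=1 S=0 W=0
Step 6 [NS]: N:empty,E:wait,S:empty,W:wait | queues: N=0 E=1 S=0 W=0
Step 7 [NS]: N:empty,E:wait,S:empty,W:wait | queues: N=0 E=1 S=0 W=0
Step 8 [EW]: N:wait,E:car5-GO,S:wait,W:empty | queues: N=0 E=0 S=0 W=0
Car 5 crosses at step 8

8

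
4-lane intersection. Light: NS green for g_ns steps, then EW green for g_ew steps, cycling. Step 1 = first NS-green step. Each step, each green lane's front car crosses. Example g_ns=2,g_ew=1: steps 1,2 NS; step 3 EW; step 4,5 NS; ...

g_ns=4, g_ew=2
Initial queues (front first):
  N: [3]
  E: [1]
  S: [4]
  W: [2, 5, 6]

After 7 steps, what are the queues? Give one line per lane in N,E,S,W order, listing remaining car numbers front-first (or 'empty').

Step 1 [NS]: N:car3-GO,E:wait,S:car4-GO,W:wait | queues: N=0 E=1 S=0 W=3
Step 2 [NS]: N:empty,E:wait,S:empty,W:wait | queues: N=0 E=1 S=0 W=3
Step 3 [NS]: N:empty,E:wait,S:empty,W:wait | queues: N=0 E=1 S=0 W=3
Step 4 [NS]: N:empty,E:wait,S:empty,W:wait | queues: N=0 E=1 S=0 W=3
Step 5 [EW]: N:wait,E:car1-GO,S:wait,W:car2-GO | queues: N=0 E=0 S=0 W=2
Step 6 [EW]: N:wait,E:empty,S:wait,W:car5-GO | queues: N=0 E=0 S=0 W=1
Step 7 [NS]: N:empty,E:wait,S:empty,W:wait | queues: N=0 E=0 S=0 W=1

N: empty
E: empty
S: empty
W: 6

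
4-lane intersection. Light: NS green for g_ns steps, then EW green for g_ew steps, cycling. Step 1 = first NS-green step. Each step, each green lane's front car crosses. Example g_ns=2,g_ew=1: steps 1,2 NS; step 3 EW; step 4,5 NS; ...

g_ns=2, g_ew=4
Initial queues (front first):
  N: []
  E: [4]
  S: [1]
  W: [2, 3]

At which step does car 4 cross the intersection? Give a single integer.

Step 1 [NS]: N:empty,E:wait,S:car1-GO,W:wait | queues: N=0 E=1 S=0 W=2
Step 2 [NS]: N:empty,E:wait,S:empty,W:wait | queues: N=0 E=1 S=0 W=2
Step 3 [EW]: N:wait,E:car4-GO,S:wait,W:car2-GO | queues: N=0 E=0 S=0 W=1
Step 4 [EW]: N:wait,E:empty,S:wait,W:car3-GO | queues: N=0 E=0 S=0 W=0
Car 4 crosses at step 3

3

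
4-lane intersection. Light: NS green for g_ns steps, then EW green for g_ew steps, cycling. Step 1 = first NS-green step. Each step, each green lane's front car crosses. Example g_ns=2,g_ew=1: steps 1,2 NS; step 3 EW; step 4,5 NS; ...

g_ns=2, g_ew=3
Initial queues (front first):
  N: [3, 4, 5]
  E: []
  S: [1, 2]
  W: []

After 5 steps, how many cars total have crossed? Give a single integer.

Step 1 [NS]: N:car3-GO,E:wait,S:car1-GO,W:wait | queues: N=2 E=0 S=1 W=0
Step 2 [NS]: N:car4-GO,E:wait,S:car2-GO,W:wait | queues: N=1 E=0 S=0 W=0
Step 3 [EW]: N:wait,E:empty,S:wait,W:empty | queues: N=1 E=0 S=0 W=0
Step 4 [EW]: N:wait,E:empty,S:wait,W:empty | queues: N=1 E=0 S=0 W=0
Step 5 [EW]: N:wait,E:empty,S:wait,W:empty | queues: N=1 E=0 S=0 W=0
Cars crossed by step 5: 4

Answer: 4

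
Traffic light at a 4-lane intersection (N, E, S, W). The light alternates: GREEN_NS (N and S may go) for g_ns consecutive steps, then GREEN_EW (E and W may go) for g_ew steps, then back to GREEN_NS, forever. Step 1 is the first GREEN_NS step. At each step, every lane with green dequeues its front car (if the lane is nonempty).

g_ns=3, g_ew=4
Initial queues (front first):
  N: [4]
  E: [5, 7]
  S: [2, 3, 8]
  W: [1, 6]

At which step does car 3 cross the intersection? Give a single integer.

Step 1 [NS]: N:car4-GO,E:wait,S:car2-GO,W:wait | queues: N=0 E=2 S=2 W=2
Step 2 [NS]: N:empty,E:wait,S:car3-GO,W:wait | queues: N=0 E=2 S=1 W=2
Step 3 [NS]: N:empty,E:wait,S:car8-GO,W:wait | queues: N=0 E=2 S=0 W=2
Step 4 [EW]: N:wait,E:car5-GO,S:wait,W:car1-GO | queues: N=0 E=1 S=0 W=1
Step 5 [EW]: N:wait,E:car7-GO,S:wait,W:car6-GO | queues: N=0 E=0 S=0 W=0
Car 3 crosses at step 2

2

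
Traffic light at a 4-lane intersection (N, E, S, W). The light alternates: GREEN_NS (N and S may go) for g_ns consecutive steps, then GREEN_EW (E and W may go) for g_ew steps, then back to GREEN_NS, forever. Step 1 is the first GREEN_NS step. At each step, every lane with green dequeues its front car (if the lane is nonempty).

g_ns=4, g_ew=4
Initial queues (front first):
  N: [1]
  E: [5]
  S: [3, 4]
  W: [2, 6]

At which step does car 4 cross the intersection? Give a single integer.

Step 1 [NS]: N:car1-GO,E:wait,S:car3-GO,W:wait | queues: N=0 E=1 S=1 W=2
Step 2 [NS]: N:empty,E:wait,S:car4-GO,W:wait | queues: N=0 E=1 S=0 W=2
Step 3 [NS]: N:empty,E:wait,S:empty,W:wait | queues: N=0 E=1 S=0 W=2
Step 4 [NS]: N:empty,E:wait,S:empty,W:wait | queues: N=0 E=1 S=0 W=2
Step 5 [EW]: N:wait,E:car5-GO,S:wait,W:car2-GO | queues: N=0 E=0 S=0 W=1
Step 6 [EW]: N:wait,E:empty,S:wait,W:car6-GO | queues: N=0 E=0 S=0 W=0
Car 4 crosses at step 2

2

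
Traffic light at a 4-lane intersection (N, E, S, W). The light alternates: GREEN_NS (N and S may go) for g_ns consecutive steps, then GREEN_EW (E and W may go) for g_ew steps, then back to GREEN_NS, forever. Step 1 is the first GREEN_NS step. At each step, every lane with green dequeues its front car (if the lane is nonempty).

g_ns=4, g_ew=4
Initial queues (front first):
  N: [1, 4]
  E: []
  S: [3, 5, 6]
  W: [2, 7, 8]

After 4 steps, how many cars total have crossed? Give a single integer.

Answer: 5

Derivation:
Step 1 [NS]: N:car1-GO,E:wait,S:car3-GO,W:wait | queues: N=1 E=0 S=2 W=3
Step 2 [NS]: N:car4-GO,E:wait,S:car5-GO,W:wait | queues: N=0 E=0 S=1 W=3
Step 3 [NS]: N:empty,E:wait,S:car6-GO,W:wait | queues: N=0 E=0 S=0 W=3
Step 4 [NS]: N:empty,E:wait,S:empty,W:wait | queues: N=0 E=0 S=0 W=3
Cars crossed by step 4: 5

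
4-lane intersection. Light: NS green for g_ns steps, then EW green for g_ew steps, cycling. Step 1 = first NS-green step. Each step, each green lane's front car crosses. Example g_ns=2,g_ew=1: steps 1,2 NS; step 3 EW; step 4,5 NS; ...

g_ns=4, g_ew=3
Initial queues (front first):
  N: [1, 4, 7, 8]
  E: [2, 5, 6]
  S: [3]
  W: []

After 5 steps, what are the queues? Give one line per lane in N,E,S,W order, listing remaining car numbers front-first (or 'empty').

Step 1 [NS]: N:car1-GO,E:wait,S:car3-GO,W:wait | queues: N=3 E=3 S=0 W=0
Step 2 [NS]: N:car4-GO,E:wait,S:empty,W:wait | queues: N=2 E=3 S=0 W=0
Step 3 [NS]: N:car7-GO,E:wait,S:empty,W:wait | queues: N=1 E=3 S=0 W=0
Step 4 [NS]: N:car8-GO,E:wait,S:empty,W:wait | queues: N=0 E=3 S=0 W=0
Step 5 [EW]: N:wait,E:car2-GO,S:wait,W:empty | queues: N=0 E=2 S=0 W=0

N: empty
E: 5 6
S: empty
W: empty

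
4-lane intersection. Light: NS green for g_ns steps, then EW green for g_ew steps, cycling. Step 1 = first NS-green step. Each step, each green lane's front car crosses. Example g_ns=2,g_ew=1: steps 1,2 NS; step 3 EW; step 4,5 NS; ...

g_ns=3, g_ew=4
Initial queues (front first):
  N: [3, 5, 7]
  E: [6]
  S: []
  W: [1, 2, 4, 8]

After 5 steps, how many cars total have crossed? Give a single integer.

Answer: 6

Derivation:
Step 1 [NS]: N:car3-GO,E:wait,S:empty,W:wait | queues: N=2 E=1 S=0 W=4
Step 2 [NS]: N:car5-GO,E:wait,S:empty,W:wait | queues: N=1 E=1 S=0 W=4
Step 3 [NS]: N:car7-GO,E:wait,S:empty,W:wait | queues: N=0 E=1 S=0 W=4
Step 4 [EW]: N:wait,E:car6-GO,S:wait,W:car1-GO | queues: N=0 E=0 S=0 W=3
Step 5 [EW]: N:wait,E:empty,S:wait,W:car2-GO | queues: N=0 E=0 S=0 W=2
Cars crossed by step 5: 6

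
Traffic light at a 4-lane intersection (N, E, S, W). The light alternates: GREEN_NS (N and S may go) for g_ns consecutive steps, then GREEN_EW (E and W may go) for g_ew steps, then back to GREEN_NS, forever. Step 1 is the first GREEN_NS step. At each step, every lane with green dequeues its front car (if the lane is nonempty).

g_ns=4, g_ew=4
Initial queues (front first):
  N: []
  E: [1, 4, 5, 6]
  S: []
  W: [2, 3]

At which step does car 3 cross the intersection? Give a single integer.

Step 1 [NS]: N:empty,E:wait,S:empty,W:wait | queues: N=0 E=4 S=0 W=2
Step 2 [NS]: N:empty,E:wait,S:empty,W:wait | queues: N=0 E=4 S=0 W=2
Step 3 [NS]: N:empty,E:wait,S:empty,W:wait | queues: N=0 E=4 S=0 W=2
Step 4 [NS]: N:empty,E:wait,S:empty,W:wait | queues: N=0 E=4 S=0 W=2
Step 5 [EW]: N:wait,E:car1-GO,S:wait,W:car2-GO | queues: N=0 E=3 S=0 W=1
Step 6 [EW]: N:wait,E:car4-GO,S:wait,W:car3-GO | queues: N=0 E=2 S=0 W=0
Step 7 [EW]: N:wait,E:car5-GO,S:wait,W:empty | queues: N=0 E=1 S=0 W=0
Step 8 [EW]: N:wait,E:car6-GO,S:wait,W:empty | queues: N=0 E=0 S=0 W=0
Car 3 crosses at step 6

6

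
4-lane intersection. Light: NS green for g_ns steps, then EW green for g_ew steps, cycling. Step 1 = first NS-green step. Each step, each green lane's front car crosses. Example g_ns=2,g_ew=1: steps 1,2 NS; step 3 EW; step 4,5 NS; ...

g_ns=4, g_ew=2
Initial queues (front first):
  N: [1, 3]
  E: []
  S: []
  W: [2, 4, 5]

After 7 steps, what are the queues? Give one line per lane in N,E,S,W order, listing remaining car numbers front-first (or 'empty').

Step 1 [NS]: N:car1-GO,E:wait,S:empty,W:wait | queues: N=1 E=0 S=0 W=3
Step 2 [NS]: N:car3-GO,E:wait,S:empty,W:wait | queues: N=0 E=0 S=0 W=3
Step 3 [NS]: N:empty,E:wait,S:empty,W:wait | queues: N=0 E=0 S=0 W=3
Step 4 [NS]: N:empty,E:wait,S:empty,W:wait | queues: N=0 E=0 S=0 W=3
Step 5 [EW]: N:wait,E:empty,S:wait,W:car2-GO | queues: N=0 E=0 S=0 W=2
Step 6 [EW]: N:wait,E:empty,S:wait,W:car4-GO | queues: N=0 E=0 S=0 W=1
Step 7 [NS]: N:empty,E:wait,S:empty,W:wait | queues: N=0 E=0 S=0 W=1

N: empty
E: empty
S: empty
W: 5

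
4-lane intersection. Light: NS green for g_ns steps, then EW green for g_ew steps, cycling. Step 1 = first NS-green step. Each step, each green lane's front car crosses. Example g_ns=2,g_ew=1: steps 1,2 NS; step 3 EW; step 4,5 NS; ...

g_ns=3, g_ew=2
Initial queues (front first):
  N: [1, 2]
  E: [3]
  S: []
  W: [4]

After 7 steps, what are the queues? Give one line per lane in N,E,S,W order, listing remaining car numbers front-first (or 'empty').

Step 1 [NS]: N:car1-GO,E:wait,S:empty,W:wait | queues: N=1 E=1 S=0 W=1
Step 2 [NS]: N:car2-GO,E:wait,S:empty,W:wait | queues: N=0 E=1 S=0 W=1
Step 3 [NS]: N:empty,E:wait,S:empty,W:wait | queues: N=0 E=1 S=0 W=1
Step 4 [EW]: N:wait,E:car3-GO,S:wait,W:car4-GO | queues: N=0 E=0 S=0 W=0

N: empty
E: empty
S: empty
W: empty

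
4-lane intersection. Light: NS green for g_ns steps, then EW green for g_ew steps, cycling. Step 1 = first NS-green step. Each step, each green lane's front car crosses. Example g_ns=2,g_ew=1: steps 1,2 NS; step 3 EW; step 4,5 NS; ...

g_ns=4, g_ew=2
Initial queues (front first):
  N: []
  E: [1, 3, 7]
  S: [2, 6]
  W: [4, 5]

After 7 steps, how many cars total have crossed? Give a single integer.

Answer: 6

Derivation:
Step 1 [NS]: N:empty,E:wait,S:car2-GO,W:wait | queues: N=0 E=3 S=1 W=2
Step 2 [NS]: N:empty,E:wait,S:car6-GO,W:wait | queues: N=0 E=3 S=0 W=2
Step 3 [NS]: N:empty,E:wait,S:empty,W:wait | queues: N=0 E=3 S=0 W=2
Step 4 [NS]: N:empty,E:wait,S:empty,W:wait | queues: N=0 E=3 S=0 W=2
Step 5 [EW]: N:wait,E:car1-GO,S:wait,W:car4-GO | queues: N=0 E=2 S=0 W=1
Step 6 [EW]: N:wait,E:car3-GO,S:wait,W:car5-GO | queues: N=0 E=1 S=0 W=0
Step 7 [NS]: N:empty,E:wait,S:empty,W:wait | queues: N=0 E=1 S=0 W=0
Cars crossed by step 7: 6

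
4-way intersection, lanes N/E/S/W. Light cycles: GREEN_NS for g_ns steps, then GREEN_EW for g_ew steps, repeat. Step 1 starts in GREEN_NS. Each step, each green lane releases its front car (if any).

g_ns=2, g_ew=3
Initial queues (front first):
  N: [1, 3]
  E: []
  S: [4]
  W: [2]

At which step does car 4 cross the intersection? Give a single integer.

Step 1 [NS]: N:car1-GO,E:wait,S:car4-GO,W:wait | queues: N=1 E=0 S=0 W=1
Step 2 [NS]: N:car3-GO,E:wait,S:empty,W:wait | queues: N=0 E=0 S=0 W=1
Step 3 [EW]: N:wait,E:empty,S:wait,W:car2-GO | queues: N=0 E=0 S=0 W=0
Car 4 crosses at step 1

1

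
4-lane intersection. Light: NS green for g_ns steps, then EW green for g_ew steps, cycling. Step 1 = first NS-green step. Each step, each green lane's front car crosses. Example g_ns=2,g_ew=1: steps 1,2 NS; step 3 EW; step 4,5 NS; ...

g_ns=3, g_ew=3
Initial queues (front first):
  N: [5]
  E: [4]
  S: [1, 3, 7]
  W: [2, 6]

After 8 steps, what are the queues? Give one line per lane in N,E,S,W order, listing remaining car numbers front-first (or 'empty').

Step 1 [NS]: N:car5-GO,E:wait,S:car1-GO,W:wait | queues: N=0 E=1 S=2 W=2
Step 2 [NS]: N:empty,E:wait,S:car3-GO,W:wait | queues: N=0 E=1 S=1 W=2
Step 3 [NS]: N:empty,E:wait,S:car7-GO,W:wait | queues: N=0 E=1 S=0 W=2
Step 4 [EW]: N:wait,E:car4-GO,S:wait,W:car2-GO | queues: N=0 E=0 S=0 W=1
Step 5 [EW]: N:wait,E:empty,S:wait,W:car6-GO | queues: N=0 E=0 S=0 W=0

N: empty
E: empty
S: empty
W: empty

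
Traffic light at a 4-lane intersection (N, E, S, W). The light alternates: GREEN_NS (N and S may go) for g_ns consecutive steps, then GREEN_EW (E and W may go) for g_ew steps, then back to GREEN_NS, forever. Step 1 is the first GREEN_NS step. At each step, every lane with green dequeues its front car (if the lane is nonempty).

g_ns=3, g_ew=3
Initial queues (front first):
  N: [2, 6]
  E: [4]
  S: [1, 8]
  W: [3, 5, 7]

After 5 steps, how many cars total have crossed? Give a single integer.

Answer: 7

Derivation:
Step 1 [NS]: N:car2-GO,E:wait,S:car1-GO,W:wait | queues: N=1 E=1 S=1 W=3
Step 2 [NS]: N:car6-GO,E:wait,S:car8-GO,W:wait | queues: N=0 E=1 S=0 W=3
Step 3 [NS]: N:empty,E:wait,S:empty,W:wait | queues: N=0 E=1 S=0 W=3
Step 4 [EW]: N:wait,E:car4-GO,S:wait,W:car3-GO | queues: N=0 E=0 S=0 W=2
Step 5 [EW]: N:wait,E:empty,S:wait,W:car5-GO | queues: N=0 E=0 S=0 W=1
Cars crossed by step 5: 7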